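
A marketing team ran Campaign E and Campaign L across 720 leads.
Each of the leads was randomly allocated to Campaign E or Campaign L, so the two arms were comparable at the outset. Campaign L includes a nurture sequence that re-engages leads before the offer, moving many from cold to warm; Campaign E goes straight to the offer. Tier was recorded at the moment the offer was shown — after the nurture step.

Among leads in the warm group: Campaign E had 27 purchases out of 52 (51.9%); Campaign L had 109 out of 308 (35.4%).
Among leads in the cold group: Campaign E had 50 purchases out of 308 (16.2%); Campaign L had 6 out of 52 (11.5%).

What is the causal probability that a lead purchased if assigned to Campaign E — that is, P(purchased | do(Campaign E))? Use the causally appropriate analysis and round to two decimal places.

The engagement tier-specific comparison favours Campaign E throughout, but the pooled figures favour Campaign L. The question is whether to condition on engagement tier.
Because the campaign influences engagement tier, engagement tier is a post-treatment mediator, not a confounder. Stratifying on it would bias the estimate; the causal effect is the crude pooled difference.
So P(outcome | do(Campaign E)) is just the pooled rate for Campaign E: 77/360 = 0.214.

0.21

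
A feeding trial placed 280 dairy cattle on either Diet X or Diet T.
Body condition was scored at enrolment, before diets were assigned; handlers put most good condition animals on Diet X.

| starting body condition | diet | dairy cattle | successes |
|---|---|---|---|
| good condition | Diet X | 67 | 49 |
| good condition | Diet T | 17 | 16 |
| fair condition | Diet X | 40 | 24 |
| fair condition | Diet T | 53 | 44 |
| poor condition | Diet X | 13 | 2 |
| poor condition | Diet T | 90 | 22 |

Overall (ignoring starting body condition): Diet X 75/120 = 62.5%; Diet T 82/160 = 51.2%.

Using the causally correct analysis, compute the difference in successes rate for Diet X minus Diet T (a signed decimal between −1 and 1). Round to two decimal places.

-0.17

Here starting body condition is a common cause — it drives both which diet a case falls under and the outcome. The crude comparison mixes populations; the stratum-specific rates are the causally relevant ones.
Adjusting over the population distribution of starting body condition: 0.300·(0.731−0.941) + 0.332·(0.600−0.830) + 0.368·(0.154−0.244) = -0.173.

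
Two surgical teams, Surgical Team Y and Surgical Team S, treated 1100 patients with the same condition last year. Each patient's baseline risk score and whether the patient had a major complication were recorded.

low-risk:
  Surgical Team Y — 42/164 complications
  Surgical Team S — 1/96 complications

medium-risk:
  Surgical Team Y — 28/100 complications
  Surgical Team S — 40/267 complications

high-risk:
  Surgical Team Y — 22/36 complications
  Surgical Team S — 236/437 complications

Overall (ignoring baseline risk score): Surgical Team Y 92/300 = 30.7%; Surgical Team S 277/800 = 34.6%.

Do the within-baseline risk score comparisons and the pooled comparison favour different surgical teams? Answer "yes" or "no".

Within each baseline risk score level (low-risk 25.6% vs 1.0%; medium-risk 28.0% vs 15.0%; high-risk 61.1% vs 54.0%), Surgical Team S has the lower rate every time. Pooled: 30.7% vs 34.6% — Surgical Team Y has the lower rate overall. The two comparisons disagree.

yes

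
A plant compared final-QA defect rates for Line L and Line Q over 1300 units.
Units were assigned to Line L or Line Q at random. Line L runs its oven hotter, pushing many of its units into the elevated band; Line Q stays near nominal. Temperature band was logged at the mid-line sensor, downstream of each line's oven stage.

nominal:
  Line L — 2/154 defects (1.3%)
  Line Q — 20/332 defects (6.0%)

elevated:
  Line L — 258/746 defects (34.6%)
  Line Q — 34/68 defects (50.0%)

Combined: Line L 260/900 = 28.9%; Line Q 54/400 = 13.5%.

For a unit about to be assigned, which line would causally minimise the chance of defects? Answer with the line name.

The in-process temperature band-specific comparison favours Line L throughout, but the pooled figures favour Line Q. The question is whether to condition on in-process temperature band.
Because the line influences in-process temperature band, in-process temperature band is a post-treatment mediator, not a confounder. Stratifying on it would bias the estimate; the causal effect is the crude pooled difference.
Pooled: Line L 28.9% vs Line Q 13.5%; Line Q is lower overall.

Line Q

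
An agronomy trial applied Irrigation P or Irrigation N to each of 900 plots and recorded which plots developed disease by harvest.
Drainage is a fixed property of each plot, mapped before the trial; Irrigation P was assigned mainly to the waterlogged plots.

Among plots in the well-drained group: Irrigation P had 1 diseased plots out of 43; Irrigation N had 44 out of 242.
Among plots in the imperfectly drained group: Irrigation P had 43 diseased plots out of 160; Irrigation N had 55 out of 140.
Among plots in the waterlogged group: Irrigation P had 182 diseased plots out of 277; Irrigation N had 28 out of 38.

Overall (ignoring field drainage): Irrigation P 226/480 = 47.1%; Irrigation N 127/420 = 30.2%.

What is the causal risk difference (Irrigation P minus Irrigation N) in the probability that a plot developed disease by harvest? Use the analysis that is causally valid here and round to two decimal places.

Field drainage satisfies the back-door criterion: it is not a descendant of the irrigation, and it blocks the spurious path from irrigation to outcome. Adjusting for it (i.e., using the within-field drainage rates) gives the causal effect.
Adjusting over the population distribution of field drainage: 0.317·(0.023−0.182) + 0.333·(0.269−0.393) + 0.350·(0.657−0.737) = -0.120.

-0.12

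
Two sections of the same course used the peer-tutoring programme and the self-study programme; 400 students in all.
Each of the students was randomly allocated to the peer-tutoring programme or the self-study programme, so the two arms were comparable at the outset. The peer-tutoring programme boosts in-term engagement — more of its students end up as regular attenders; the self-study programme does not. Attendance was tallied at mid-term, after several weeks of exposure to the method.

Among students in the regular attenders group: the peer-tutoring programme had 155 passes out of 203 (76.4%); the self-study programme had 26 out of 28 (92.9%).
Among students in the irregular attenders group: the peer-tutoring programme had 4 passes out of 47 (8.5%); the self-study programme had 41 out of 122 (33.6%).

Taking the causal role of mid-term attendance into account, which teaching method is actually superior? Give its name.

the peer-tutoring programme

Mid-term attendance is downstream of the teaching method. One should not condition on a consequence of treatment, so the overall rates are the right comparison.
Pooled: the peer-tutoring programme 63.6% vs the self-study programme 44.7%; the peer-tutoring programme is higher overall.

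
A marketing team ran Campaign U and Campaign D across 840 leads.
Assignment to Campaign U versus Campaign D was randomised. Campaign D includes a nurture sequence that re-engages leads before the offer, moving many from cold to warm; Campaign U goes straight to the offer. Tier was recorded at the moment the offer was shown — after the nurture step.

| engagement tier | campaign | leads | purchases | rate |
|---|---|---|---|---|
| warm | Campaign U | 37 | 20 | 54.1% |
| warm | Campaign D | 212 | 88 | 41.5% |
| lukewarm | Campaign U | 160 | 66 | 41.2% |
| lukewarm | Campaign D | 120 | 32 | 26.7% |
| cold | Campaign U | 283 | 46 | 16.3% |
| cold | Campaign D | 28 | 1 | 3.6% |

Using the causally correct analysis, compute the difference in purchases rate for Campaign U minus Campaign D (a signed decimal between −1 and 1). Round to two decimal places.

Engagement tier here is a post-treatment variable shaped by the campaign; conditioning on it would introduce bias rather than remove it. The overall comparison is the causal one.
The causal difference is the pooled difference: 0.275 − 0.336 = -0.061.

-0.06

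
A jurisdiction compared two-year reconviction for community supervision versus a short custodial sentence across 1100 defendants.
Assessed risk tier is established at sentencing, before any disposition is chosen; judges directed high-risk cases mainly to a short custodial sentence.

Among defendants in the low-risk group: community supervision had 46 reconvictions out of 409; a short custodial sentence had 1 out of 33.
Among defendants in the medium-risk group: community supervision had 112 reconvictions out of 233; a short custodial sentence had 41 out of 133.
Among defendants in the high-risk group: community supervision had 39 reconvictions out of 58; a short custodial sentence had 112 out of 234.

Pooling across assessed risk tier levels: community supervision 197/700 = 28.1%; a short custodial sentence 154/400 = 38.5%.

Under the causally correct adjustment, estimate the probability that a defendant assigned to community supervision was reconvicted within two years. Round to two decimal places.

Within every assessed risk tier level a short custodial sentence has the lower rate, yet pooled community supervision does — Simpson's reversal.
Nothing the disposition does changes assessed risk tier; the imbalance is an allocation artefact. With assessed risk tier also predicting the outcome, the pooled figure is confounded, and the within-stratum comparison is the causal one.
Standardising community supervision to the population assessed risk tier mix: 0.402·46/409 + 0.333·112/233 + 0.265·39/58 = 0.384.

0.38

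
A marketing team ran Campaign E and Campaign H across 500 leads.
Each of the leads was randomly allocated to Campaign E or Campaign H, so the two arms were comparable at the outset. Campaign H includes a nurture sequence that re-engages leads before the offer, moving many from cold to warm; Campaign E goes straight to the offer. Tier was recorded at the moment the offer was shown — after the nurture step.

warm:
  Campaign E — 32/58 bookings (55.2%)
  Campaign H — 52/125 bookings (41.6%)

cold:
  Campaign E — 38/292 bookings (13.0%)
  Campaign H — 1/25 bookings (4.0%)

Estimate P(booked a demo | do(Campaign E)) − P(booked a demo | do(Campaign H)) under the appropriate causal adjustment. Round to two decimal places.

-0.15

Within every engagement tier level Campaign E has the higher rate, yet pooled Campaign H does — Simpson's reversal.
Engagement tier is downstream of the campaign. One should not condition on a consequence of treatment, so the overall rates are the right comparison.
The causal difference is the pooled difference: 0.200 − 0.353 = -0.153.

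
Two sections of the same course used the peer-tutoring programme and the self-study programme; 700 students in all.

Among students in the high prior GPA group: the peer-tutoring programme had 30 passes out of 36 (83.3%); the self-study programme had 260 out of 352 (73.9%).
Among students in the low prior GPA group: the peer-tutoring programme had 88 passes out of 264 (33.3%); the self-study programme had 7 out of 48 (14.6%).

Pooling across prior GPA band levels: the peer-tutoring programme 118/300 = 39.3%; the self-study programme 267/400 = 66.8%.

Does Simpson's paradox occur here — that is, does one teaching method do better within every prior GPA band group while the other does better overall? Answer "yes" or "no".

yes

Within each prior GPA band level (high prior GPA 83.3% vs 73.9%; low prior GPA 33.3% vs 14.6%), the peer-tutoring programme has the higher rate every time. Pooled: 39.3% vs 66.8% — the self-study programme has the higher rate overall. The two comparisons disagree.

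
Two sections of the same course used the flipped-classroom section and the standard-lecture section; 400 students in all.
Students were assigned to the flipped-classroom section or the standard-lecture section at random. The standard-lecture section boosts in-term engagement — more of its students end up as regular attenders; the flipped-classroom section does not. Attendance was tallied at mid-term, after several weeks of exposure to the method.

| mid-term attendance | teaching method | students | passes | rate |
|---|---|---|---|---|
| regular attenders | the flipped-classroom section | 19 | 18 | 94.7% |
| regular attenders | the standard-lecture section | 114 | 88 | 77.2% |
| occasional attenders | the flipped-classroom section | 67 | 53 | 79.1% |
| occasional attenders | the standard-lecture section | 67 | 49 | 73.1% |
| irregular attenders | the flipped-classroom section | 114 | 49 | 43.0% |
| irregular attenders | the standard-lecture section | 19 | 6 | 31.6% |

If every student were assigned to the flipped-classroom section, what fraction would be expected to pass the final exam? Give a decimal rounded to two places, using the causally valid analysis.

0.60

The mid-term attendance-specific comparison favours the flipped-classroom section throughout, but the pooled figures favour the standard-lecture section. The question is whether to condition on mid-term attendance.
The distribution of mid-term attendance is itself part of what the teaching method does — it is an intermediate outcome. Holding it fixed would remove that part of the effect; the total effect is the pooled difference.
So P(outcome | do(the flipped-classroom section)) is just the pooled rate for the flipped-classroom section: 120/200 = 0.600.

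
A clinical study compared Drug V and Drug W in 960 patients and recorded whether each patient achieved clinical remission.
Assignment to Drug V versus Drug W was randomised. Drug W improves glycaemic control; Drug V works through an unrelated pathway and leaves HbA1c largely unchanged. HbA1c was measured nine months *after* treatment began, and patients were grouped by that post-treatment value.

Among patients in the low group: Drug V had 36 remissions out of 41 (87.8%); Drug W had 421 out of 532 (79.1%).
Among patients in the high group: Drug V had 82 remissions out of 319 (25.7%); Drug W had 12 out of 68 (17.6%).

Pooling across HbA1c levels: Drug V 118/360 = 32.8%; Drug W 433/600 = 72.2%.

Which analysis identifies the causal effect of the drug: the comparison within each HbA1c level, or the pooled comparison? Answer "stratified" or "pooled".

pooled

The stratified and pooled comparisons disagree (Drug V wins within each HbA1c; Drug W wins overall), so the answer turns on the causal role of HbA1c.
HbA1c is downstream of the drug. One should not condition on a consequence of treatment, so the overall rates are the right comparison.
Pooled: Drug V 32.8% vs Drug W 72.2%; Drug W is higher overall.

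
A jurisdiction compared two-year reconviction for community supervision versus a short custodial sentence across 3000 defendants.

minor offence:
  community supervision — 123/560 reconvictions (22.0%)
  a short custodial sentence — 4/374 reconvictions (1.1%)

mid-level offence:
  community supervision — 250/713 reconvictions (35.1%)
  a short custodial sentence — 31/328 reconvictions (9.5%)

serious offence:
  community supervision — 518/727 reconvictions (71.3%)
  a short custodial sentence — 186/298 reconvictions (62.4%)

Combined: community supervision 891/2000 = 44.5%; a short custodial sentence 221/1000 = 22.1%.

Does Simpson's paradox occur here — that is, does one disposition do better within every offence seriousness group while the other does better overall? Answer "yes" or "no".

no

Within each offence seriousness level (minor offence 22.0% vs 1.1%; mid-level offence 35.1% vs 9.5%; serious offence 71.3% vs 62.4%), a short custodial sentence has the lower rate every time. Pooled: 44.5% vs 22.1% — a short custodial sentence has the lower rate overall. They agree.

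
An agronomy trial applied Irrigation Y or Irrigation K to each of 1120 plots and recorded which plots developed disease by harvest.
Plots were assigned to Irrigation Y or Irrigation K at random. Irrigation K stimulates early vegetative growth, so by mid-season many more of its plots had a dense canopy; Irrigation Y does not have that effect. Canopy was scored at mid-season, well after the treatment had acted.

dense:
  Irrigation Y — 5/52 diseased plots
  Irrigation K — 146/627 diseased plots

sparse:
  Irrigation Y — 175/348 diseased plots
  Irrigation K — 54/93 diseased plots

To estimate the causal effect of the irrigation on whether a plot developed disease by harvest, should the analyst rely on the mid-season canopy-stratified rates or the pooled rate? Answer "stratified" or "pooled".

The distribution of mid-season canopy is itself part of what the irrigation does — it is an intermediate outcome. Holding it fixed would remove that part of the effect; the total effect is the pooled difference.
Pooled: Irrigation Y 45.0% vs Irrigation K 27.8%; Irrigation K is lower overall.

pooled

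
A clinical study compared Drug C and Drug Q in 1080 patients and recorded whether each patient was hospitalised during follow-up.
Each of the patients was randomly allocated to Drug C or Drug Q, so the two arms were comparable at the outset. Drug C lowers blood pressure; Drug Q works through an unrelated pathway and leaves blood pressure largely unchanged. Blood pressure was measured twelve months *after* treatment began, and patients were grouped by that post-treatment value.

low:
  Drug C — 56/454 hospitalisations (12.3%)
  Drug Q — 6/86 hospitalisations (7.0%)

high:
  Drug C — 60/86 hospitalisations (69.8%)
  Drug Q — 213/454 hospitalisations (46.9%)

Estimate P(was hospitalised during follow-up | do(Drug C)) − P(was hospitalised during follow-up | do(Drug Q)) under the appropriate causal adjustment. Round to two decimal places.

The stratified and pooled comparisons disagree (Drug Q wins within each blood pressure; Drug C wins overall), so the answer turns on the causal role of blood pressure.
Blood pressure is recorded after the drug and is itself shifted by it — it sits on the causal path from drug to outcome. Conditioning on a mediator would strip out part of the effect we want; the pooled comparison gives the total causal effect.
The causal difference is the pooled difference: 0.215 − 0.406 = -0.191.

-0.19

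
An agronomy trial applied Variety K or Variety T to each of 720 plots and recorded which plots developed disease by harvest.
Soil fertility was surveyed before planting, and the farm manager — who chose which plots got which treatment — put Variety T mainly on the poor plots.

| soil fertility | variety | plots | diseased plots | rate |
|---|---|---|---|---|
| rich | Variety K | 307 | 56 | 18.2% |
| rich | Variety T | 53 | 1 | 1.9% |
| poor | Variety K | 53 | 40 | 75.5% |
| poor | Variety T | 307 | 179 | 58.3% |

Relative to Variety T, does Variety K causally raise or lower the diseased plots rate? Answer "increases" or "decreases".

The imbalance in soil fertility arose from how plots were allocated, not from anything the variety did; and soil fertility independently affects the outcome. The pooled gap is confounded — condition on soil fertility.
Within each level — rich: 18.2% vs 1.9%; poor: 75.5% vs 58.3% — Variety T is lower every time.

increases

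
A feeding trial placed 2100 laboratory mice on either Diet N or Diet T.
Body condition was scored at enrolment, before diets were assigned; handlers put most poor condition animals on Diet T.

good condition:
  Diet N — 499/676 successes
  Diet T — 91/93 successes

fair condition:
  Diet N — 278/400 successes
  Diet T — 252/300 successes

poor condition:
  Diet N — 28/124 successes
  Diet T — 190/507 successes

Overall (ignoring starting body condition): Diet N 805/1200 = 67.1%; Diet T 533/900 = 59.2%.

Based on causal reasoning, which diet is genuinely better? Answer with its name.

Diet T

Since starting body condition is a pre-existing factor (not a product of the diet) and it affects the outcome on its own, it is a confounder. The stratified rates, not the pooled rate, identify the causal effect.
Within each level — good condition: 73.8% vs 97.8%; fair condition: 69.5% vs 84.0%; poor condition: 22.6% vs 37.5% — Diet T is higher every time.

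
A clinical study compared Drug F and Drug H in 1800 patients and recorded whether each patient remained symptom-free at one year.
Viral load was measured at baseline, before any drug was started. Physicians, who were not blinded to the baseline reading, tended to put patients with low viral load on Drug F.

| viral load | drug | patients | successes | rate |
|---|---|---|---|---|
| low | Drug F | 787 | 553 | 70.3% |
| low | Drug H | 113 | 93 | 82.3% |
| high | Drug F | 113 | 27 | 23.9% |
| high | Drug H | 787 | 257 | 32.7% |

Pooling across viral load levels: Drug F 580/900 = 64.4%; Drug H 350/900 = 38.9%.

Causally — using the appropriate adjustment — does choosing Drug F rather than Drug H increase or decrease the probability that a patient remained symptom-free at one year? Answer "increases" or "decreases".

decreases

Within every viral load level Drug H has the higher rate, yet pooled Drug F does — Simpson's reversal.
Since viral load is a pre-existing factor (not a product of the drug) and it affects the outcome on its own, it is a confounder. The stratified rates, not the pooled rate, identify the causal effect.
Within each level — low: 70.3% vs 82.3%; high: 23.9% vs 32.7% — Drug H is higher every time.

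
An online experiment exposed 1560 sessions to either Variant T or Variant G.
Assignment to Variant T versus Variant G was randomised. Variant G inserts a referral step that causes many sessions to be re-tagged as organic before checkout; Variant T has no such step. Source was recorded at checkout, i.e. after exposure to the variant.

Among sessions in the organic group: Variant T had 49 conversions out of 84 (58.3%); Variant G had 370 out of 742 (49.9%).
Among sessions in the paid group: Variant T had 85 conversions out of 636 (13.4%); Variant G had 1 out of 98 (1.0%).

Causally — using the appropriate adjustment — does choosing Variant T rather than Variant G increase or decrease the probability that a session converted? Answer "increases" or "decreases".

The distribution of traffic source is itself part of what the variant does — it is an intermediate outcome. Holding it fixed would remove that part of the effect; the total effect is the pooled difference.
Pooled: Variant T 18.6% vs Variant G 44.2%; Variant G is higher overall.

decreases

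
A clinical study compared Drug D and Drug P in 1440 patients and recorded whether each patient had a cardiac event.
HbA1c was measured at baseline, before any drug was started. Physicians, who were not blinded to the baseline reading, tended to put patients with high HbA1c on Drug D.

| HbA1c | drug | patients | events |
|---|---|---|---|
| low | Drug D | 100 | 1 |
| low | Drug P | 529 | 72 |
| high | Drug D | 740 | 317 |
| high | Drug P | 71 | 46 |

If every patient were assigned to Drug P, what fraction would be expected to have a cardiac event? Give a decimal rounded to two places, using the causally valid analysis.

0.42

Drug D is lower inside every HbA1c stratum but Drug P is lower in aggregate. Whether to stratify depends on how HbA1c relates to the drug.
Nothing the drug does changes HbA1c; the imbalance is an allocation artefact. With HbA1c also predicting the outcome, the pooled figure is confounded, and the within-stratum comparison is the causal one.
Standardising Drug P to the population HbA1c mix: 0.437·72/529 + 0.563·46/71 = 0.424.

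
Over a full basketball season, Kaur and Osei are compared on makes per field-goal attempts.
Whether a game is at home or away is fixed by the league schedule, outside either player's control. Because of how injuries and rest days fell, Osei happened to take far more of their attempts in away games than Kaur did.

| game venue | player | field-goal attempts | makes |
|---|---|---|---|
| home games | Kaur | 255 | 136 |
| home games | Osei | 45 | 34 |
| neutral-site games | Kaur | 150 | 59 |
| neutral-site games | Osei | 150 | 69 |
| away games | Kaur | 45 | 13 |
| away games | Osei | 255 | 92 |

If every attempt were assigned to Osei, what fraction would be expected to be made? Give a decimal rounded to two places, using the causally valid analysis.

0.53

Within every game venue level Osei has the higher rate, yet pooled Kaur does — Simpson's reversal.
Since game venue is a pre-existing factor (not a product of the player) and it affects the outcome on its own, it is a confounder. The stratified rates, not the pooled rate, identify the causal effect.
Standardising Osei to the population game venue mix: 0.333·34/45 + 0.333·69/150 + 0.333·92/255 = 0.525.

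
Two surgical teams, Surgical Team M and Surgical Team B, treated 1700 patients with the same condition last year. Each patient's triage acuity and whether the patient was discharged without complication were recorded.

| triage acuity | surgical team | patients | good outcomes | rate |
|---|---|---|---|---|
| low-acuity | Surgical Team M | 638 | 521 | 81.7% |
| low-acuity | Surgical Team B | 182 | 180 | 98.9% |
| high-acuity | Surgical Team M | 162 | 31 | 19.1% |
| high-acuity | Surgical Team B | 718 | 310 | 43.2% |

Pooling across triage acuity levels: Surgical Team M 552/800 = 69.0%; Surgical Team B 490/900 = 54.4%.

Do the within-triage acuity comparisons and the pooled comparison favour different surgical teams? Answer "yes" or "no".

Within each triage acuity level (low-acuity 81.7% vs 98.9%; high-acuity 19.1% vs 43.2%), Surgical Team B has the higher rate every time. Pooled: 69.0% vs 54.4% — Surgical Team M has the higher rate overall. The two comparisons disagree.

yes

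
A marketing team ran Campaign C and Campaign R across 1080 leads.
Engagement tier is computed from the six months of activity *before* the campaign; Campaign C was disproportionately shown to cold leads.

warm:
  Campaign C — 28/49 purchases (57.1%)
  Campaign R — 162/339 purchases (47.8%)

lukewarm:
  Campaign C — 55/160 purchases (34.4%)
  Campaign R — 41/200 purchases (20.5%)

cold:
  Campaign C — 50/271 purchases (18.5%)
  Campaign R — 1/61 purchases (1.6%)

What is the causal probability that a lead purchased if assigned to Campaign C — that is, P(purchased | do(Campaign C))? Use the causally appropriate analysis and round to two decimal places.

0.38

Here engagement tier is a common cause — it drives both which campaign a case falls under and the outcome. The crude comparison mixes populations; the stratum-specific rates are the causally relevant ones.
Standardising Campaign C to the population engagement tier mix: 0.359·28/49 + 0.333·55/160 + 0.307·50/271 = 0.377.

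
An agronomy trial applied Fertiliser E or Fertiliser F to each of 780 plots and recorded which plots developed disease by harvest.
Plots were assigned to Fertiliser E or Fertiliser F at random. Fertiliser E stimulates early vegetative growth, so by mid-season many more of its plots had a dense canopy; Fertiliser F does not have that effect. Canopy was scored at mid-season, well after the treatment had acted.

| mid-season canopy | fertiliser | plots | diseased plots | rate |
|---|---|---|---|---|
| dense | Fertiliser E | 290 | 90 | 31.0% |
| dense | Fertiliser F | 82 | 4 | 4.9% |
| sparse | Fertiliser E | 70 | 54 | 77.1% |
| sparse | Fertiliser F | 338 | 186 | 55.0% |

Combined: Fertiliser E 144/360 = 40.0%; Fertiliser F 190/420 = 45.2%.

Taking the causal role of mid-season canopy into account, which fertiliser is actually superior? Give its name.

Fertiliser E

The distribution of mid-season canopy is itself part of what the fertiliser does — it is an intermediate outcome. Holding it fixed would remove that part of the effect; the total effect is the pooled difference.
Pooled: Fertiliser E 40.0% vs Fertiliser F 45.2%; Fertiliser E is lower overall.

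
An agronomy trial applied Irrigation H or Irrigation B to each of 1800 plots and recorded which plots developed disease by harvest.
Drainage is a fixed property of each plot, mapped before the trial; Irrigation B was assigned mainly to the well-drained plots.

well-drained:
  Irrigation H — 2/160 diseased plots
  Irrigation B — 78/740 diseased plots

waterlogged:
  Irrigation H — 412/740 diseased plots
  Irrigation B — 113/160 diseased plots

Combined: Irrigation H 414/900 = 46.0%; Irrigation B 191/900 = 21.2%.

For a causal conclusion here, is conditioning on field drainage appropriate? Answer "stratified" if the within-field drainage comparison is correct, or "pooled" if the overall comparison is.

stratified

Within every field drainage level Irrigation H has the lower rate, yet pooled Irrigation B does — Simpson's reversal.
Field drainage differs across irrigations for reasons unrelated to any effect of the irrigation itself, and it separately predicts the outcome — a classic confounder. We must compare within field drainage levels.
Within each level — well-drained: 1.2% vs 10.5%; waterlogged: 55.7% vs 70.6% — Irrigation H is lower every time.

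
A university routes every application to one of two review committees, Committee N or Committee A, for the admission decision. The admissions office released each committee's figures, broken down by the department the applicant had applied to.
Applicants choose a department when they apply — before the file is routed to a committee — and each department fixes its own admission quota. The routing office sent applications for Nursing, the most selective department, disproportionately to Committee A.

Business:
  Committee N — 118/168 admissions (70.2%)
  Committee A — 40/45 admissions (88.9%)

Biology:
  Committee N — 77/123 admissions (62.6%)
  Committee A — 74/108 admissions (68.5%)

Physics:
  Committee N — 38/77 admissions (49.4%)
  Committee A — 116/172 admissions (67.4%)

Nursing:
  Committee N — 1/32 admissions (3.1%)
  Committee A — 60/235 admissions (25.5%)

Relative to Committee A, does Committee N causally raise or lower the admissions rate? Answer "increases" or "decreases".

decreases

The stratified and pooled comparisons disagree (Committee A wins within each department; Committee N wins overall), so the answer turns on the causal role of department.
Since department is a pre-existing factor (not a product of the review committee) and it affects the outcome on its own, it is a confounder. The stratified rates, not the pooled rate, identify the causal effect.
Within each level — Business: 70.2% vs 88.9%; Biology: 62.6% vs 68.5%; Physics: 49.4% vs 67.4%; Nursing: 3.1% vs 25.5% — Committee A is higher every time.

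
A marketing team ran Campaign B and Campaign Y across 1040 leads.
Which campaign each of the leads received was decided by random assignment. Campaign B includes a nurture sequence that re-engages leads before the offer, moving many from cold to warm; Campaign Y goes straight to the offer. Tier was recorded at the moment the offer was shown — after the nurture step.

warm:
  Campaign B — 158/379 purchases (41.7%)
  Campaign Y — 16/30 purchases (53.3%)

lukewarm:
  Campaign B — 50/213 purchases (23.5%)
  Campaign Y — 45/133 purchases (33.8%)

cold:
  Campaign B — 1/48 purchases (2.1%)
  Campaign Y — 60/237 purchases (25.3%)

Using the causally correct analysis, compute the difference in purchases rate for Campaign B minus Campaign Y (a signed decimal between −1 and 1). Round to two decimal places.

The stratified and pooled comparisons disagree (Campaign Y wins within each engagement tier; Campaign B wins overall), so the answer turns on the causal role of engagement tier.
Engagement tier is downstream of the campaign. One should not condition on a consequence of treatment, so the overall rates are the right comparison.
The causal difference is the pooled difference: 0.327 − 0.302 = +0.024.

+0.02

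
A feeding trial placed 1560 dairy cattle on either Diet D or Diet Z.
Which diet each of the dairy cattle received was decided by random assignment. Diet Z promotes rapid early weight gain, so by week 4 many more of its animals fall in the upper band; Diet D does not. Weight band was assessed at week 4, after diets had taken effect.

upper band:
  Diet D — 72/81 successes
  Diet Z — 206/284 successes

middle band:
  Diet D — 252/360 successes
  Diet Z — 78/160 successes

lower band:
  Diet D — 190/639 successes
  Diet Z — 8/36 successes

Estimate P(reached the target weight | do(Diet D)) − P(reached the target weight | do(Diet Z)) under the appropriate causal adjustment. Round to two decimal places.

-0.13

Diet D is higher inside every week-4 weight band stratum but Diet Z is higher in aggregate. Whether to stratify depends on how week-4 weight band relates to the diet.
Week-4 weight band is downstream of the diet. One should not condition on a consequence of treatment, so the overall rates are the right comparison.
The causal difference is the pooled difference: 0.476 − 0.608 = -0.132.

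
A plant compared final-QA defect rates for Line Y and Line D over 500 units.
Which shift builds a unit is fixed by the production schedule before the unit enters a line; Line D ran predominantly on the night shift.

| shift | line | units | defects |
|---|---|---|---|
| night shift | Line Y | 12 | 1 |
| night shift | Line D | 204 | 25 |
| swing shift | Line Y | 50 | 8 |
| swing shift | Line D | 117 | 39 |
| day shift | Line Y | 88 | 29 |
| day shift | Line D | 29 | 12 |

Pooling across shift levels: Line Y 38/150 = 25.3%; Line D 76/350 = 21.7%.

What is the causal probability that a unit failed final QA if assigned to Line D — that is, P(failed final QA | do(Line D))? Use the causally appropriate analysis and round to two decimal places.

0.26

The imbalance in shift arose from how units were allocated, not from anything the line did; and shift independently affects the outcome. The pooled gap is confounded — condition on shift.
Standardising Line D to the population shift mix: 0.432·25/204 + 0.334·39/117 + 0.234·12/29 = 0.261.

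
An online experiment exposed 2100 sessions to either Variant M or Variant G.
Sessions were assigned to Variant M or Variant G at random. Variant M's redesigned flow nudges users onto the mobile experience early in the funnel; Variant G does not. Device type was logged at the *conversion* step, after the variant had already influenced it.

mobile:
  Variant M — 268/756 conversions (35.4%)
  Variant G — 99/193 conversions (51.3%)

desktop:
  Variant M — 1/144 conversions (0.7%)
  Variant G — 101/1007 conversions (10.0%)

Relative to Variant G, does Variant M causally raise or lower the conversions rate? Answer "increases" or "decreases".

increases

The stratified and pooled comparisons disagree (Variant G wins within each device type; Variant M wins overall), so the answer turns on the causal role of device type.
Stratifying would compare variants among sessions the variants themselves sorted into device type groups — a form of selection on an intermediate. The unconditioned pooled rates give the total causal effect.
Pooled: Variant M 29.9% vs Variant G 16.7%; Variant M is higher overall.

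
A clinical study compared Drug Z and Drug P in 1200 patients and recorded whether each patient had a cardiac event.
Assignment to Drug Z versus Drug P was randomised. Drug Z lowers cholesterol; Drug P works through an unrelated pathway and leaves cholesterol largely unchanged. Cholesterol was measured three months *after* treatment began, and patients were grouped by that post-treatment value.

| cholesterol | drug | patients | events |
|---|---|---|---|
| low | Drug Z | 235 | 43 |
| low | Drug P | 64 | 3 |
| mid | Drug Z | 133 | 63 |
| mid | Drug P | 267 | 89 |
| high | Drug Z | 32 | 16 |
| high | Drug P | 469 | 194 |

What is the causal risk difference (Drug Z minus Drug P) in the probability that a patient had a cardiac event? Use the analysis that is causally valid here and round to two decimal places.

-0.05

The distribution of cholesterol is itself part of what the drug does — it is an intermediate outcome. Holding it fixed would remove that part of the effect; the total effect is the pooled difference.
The causal difference is the pooled difference: 0.305 − 0.357 = -0.052.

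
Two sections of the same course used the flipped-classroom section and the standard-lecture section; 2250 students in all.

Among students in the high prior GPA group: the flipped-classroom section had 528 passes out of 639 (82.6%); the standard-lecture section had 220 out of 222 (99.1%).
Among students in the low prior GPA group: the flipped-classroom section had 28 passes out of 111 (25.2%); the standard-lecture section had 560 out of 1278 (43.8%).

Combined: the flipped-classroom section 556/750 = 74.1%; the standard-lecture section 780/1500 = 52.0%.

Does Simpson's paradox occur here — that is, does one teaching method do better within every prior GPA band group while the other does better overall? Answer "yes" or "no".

Within each prior GPA band level (high prior GPA 82.6% vs 99.1%; low prior GPA 25.2% vs 43.8%), the standard-lecture section has the higher rate every time. Pooled: 74.1% vs 52.0% — the flipped-classroom section has the higher rate overall. The two comparisons disagree.

yes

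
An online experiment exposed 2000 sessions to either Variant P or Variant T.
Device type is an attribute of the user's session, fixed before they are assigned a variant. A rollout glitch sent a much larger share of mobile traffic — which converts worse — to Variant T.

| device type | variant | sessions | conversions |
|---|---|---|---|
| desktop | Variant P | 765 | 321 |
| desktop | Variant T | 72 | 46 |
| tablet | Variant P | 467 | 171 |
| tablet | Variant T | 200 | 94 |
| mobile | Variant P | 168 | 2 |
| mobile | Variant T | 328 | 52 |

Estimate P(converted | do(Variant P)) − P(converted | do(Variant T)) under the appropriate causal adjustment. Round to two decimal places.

-0.16

Device type satisfies the back-door criterion: it is not a descendant of the variant, and it blocks the spurious path from variant to outcome. Adjusting for it (i.e., using the within-device type rates) gives the causal effect.
Adjusting over the population distribution of device type: 0.418·(0.420−0.639) + 0.334·(0.366−0.470) + 0.248·(0.012−0.159) = -0.163.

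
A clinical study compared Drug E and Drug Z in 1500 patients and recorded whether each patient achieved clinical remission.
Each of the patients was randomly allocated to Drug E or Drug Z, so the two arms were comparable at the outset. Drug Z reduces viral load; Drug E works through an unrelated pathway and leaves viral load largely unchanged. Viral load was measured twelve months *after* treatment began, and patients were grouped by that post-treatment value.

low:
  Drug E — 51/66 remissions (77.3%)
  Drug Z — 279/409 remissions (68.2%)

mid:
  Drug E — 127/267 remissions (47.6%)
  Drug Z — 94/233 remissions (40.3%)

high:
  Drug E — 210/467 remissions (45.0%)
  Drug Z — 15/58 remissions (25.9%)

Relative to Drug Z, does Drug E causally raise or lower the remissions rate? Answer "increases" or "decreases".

decreases

The stratified and pooled comparisons disagree (Drug E wins within each viral load; Drug Z wins overall), so the answer turns on the causal role of viral load.
The distribution of viral load is itself part of what the drug does — it is an intermediate outcome. Holding it fixed would remove that part of the effect; the total effect is the pooled difference.
Pooled: Drug E 48.5% vs Drug Z 55.4%; Drug Z is higher overall.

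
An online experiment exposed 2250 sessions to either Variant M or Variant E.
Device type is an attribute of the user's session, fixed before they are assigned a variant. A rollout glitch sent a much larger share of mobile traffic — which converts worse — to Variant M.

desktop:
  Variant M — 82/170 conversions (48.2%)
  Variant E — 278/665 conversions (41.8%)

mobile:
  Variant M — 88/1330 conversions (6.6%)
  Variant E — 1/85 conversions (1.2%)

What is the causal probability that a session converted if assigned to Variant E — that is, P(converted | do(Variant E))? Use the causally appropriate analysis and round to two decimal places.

0.16

The stratified and pooled comparisons disagree (Variant M wins within each device type; Variant E wins overall), so the answer turns on the causal role of device type.
Here device type is a common cause — it drives both which variant a case falls under and the outcome. The crude comparison mixes populations; the stratum-specific rates are the causally relevant ones.
Standardising Variant E to the population device type mix: 0.371·278/665 + 0.629·1/85 = 0.163.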